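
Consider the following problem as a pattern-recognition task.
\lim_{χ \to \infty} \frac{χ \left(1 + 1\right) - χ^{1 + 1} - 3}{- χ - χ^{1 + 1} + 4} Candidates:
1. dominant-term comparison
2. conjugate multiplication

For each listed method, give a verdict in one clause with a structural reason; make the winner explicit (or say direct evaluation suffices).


Diagnosis: dominant-term comparison — at large χ only the top-degree terms survive; compare the leading terms and the limit falls out.
- dominant-term comparison: yes — fits the structure here.
- conjugate multiplication — the conjugate move applies to radical differences, which this is not.


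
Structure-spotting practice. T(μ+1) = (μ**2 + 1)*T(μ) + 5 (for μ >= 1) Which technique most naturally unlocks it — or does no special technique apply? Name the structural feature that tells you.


Verdict: a summation factor — with the index-dependent coefficient μ**2 + 1, dividing by the cumulative product turns the left side into a pure difference.


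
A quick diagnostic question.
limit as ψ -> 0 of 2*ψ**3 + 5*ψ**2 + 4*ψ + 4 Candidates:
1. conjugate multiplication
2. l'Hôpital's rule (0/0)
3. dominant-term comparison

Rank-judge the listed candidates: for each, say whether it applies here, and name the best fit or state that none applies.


Best approach: no special technique — the expression is continuous at the evaluation point — substitute directly; no indeterminate form appears.
- conjugate multiplication — multiplying by a conjugate would not remove any indeterminacy here.
- l'Hôpital's rule (0/0): substituting the point gives a finite value outright — there is no indeterminate clash to repair.
- dominant-term comparison — no dominant-degree comparison decides it.


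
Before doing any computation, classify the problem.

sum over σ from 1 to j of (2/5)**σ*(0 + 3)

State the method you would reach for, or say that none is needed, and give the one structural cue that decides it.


Method: the geometric series formula — check a ratio of consecutive terms: it is 2/5, independent of the index, so the geometric formula closes the sum.


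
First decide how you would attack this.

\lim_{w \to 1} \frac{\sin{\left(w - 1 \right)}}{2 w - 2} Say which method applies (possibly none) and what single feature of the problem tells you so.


Technique: l'Hôpital's rule (0/0) — numerator and denominator both vanish at 1 — a genuine 0/0 form, which is exactly when l'Hôpital applies. A first-order expansion at the point is an equally standard path; the rule packages it.


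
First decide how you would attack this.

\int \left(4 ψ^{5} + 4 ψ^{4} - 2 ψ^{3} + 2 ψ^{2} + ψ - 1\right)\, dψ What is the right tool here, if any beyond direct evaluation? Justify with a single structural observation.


Method: no special technique — nothing composite, nothing rational, nothing trigonometric — each constant-multiple power of ψ integrates by the power rule alone.


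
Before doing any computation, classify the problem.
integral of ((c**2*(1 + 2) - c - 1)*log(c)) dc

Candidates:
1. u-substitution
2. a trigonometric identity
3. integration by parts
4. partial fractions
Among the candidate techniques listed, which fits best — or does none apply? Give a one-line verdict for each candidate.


Method: integration by parts — the logarithm log(c) has no power-rule antiderivative to read off directly, but its derivative is algebraic — so differentiate log(c) and integrate the polynomial factor (c**2*(1 + 2) - c - 1).
- u-substitution: no subexpression of the integrand pairs with its own derivative as a factor — individual terms may offer their own substitutions, but any change of variable covering the whole integral would have to be constructed from outside the expression.
- a trigonometric identity — with no trigonometric functions present, identity rewriting has no target.
- integration by parts — applicable, and directly so.
- partial fractions: there is no rational-function structure to decompose.


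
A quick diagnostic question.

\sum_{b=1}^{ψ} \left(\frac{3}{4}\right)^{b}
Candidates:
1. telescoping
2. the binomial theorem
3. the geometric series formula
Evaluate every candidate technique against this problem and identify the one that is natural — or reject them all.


Best approach: the geometric series formula — each summand is the previous one scaled by \frac{3}{4}; that constant multiplier is itself the geometric structure.
- telescoping: the terms as presented offer no neighboring cancellation — a telescoping rewrite may exist, but the displayed structure does not hand one over.
- the binomial theorem — no binomial coefficients pair up with complementary powers here.
- the geometric series formula — applies; the problem has the shape this method handles.


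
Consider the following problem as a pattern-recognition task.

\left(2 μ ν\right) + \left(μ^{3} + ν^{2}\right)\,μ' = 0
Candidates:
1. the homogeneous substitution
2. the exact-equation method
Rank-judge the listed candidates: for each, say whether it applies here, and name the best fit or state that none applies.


Verdict: the exact-equation method — the cross partial derivatives of 2 μ ν and μ^{3} + ν^{2} agree, so the left side is the total differential of one potential in ν and μ.
- the homogeneous substitution — the slope changes under joint rescaling, failing the degree-zero test.
- the exact-equation method — yes, a natural case for it.


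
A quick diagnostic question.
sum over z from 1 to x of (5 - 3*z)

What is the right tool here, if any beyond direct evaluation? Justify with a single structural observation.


Technique: no special technique — recognize the absence of structure: constant-multiple powers of z summed plainly, no special method required.


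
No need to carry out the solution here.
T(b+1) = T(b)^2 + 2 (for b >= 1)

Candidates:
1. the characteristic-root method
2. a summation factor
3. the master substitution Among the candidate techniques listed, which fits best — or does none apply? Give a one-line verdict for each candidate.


Technique: no special technique — the update rule curves (it is not linear in the unknown sequence), so no superposition-based closed form attaches — iterate or study it directly.
- the characteristic-root method: nonlinearity rules out exponential-mode superposition from the start.
- a summation factor: no summation factor applies — the rule is not linear in the sequence values.
- the master substitution — with no divided-index recursive call, reindexing by powers of a base buys nothing.


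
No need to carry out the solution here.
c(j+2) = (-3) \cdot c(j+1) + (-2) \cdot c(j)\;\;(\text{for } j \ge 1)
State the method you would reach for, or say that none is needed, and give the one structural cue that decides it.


Best approach: the characteristic-root method — try a geometric ansatz r^j: constant coefficients turn the recurrence into one polynomial equation in r.


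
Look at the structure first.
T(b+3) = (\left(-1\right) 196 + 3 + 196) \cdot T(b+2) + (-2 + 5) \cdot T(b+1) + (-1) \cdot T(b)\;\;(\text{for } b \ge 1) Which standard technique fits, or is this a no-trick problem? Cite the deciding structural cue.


Diagnosis: the characteristic-root method — because shifting b leaves the equation's coefficients unchanged, exponential trials reduce it to algebra.


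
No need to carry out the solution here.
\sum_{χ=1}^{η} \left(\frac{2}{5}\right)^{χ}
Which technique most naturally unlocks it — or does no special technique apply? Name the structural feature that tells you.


Best approach: the geometric series formula — consecutive terms stand in a fixed index-free ratio — the geometric sum formula closes it.


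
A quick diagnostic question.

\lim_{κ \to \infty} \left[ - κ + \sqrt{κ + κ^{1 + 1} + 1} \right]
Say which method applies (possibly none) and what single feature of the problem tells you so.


Technique: conjugate multiplication — the difference \sqrt{κ + κ^{1 + 1} + 1} - κ is an ∞ − ∞ stalemate; its conjugate partner breaks the tie.


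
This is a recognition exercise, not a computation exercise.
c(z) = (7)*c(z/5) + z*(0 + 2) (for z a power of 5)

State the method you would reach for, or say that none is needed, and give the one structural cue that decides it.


Method: the master substitution — divide-the-index recursion (z/5 inside the call) straightens out once the index is rewritten as 5^m.


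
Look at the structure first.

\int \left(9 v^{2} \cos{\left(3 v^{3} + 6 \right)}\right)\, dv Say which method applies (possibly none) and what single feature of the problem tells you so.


Best approach: u-substitution — viewed as a product, the integrand is a composition evaluated at 3 v^{3} + 6 times (a constant multiple of) that inner expression's derivative, so u = 3 v^{3} + 6 makes it elementary.


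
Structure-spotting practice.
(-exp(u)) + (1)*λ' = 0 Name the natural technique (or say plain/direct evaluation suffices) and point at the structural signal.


Method: no special technique — the slope is a pure function of u; integrate both sides and be done.


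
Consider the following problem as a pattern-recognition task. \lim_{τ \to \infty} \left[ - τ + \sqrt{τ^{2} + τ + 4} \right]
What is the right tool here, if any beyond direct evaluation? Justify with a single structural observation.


Best approach: conjugate multiplication — turning the difference into a conjugate-rationalized ratio makes the limit readable.


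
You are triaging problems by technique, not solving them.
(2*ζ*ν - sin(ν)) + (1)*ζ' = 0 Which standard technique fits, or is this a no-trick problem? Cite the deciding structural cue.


Best approach: a linear integrating factor — linear in the unknown with genuine forcing: multiply through by the exponential of the integrated coefficient and the left side closes into one derivative.


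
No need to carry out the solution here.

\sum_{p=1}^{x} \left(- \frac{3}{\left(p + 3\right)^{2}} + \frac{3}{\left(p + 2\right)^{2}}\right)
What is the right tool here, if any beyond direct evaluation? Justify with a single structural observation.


Method: telescoping — spot the paired structure — each term adds \frac{3}{\left(p + 2\right)^{2}} and subtracts its successor value, which the next term restores: the definition of a telescoping chain.


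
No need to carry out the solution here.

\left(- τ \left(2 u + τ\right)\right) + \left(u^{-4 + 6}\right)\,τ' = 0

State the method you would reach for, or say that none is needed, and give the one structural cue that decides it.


Best approach: the homogeneous substitution — the slope is degree-zero homogeneous: the ratio substitution v = τ/u collapses it. This doubles as a Bernoulli equation in the unknown as written; the homogeneous route needs no setup at all.


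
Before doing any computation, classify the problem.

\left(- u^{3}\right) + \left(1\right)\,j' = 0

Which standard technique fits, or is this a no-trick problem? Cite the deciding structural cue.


Technique: no special technique — solved for the derivative, no j appears — this is antidifferentiation in u wearing ODE clothing.


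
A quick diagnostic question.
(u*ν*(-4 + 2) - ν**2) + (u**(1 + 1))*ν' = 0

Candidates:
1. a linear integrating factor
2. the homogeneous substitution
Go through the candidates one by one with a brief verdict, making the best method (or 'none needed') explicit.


Best approach: the homogeneous substitution — the slope is degree-zero homogeneous: the ratio substitution v = ν/u collapses it. This doubles as a Bernoulli equation in the unknown as written; the homogeneous route needs no setup at all.
- a linear integrating factor: the unknown enters nonlinearly (through a power, a denominator, or a transcendental function), which the linear integrating-factor recipe cannot absorb as-is — any repair would come from a preliminary substitution, not the factor.
- the homogeneous substitution: a fit — the right tool for this form.


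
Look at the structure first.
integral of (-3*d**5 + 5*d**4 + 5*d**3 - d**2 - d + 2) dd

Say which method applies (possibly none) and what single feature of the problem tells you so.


Verdict: no special technique — a term-by-term power-rule job in d; no substitution or rearrangement earns its keep here.


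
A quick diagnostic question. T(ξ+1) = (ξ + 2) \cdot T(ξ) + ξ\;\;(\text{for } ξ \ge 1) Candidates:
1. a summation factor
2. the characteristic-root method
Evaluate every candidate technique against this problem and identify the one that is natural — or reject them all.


Technique: a summation factor — first-order, linear, moving coefficient ξ + 2: the discrete analogue of an integrating factor handles it.
- a summation factor: applies; the problem has the shape this method handles.
- the characteristic-root method: an index-dependent weight blocks the pure exponential ansatz.


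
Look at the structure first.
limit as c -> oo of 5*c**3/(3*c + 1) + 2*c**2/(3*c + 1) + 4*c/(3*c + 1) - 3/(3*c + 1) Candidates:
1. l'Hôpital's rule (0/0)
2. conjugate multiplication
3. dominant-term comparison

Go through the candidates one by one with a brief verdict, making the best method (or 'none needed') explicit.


Best approach: dominant-term comparison — divide by the highest power of c present: lower-order terms vanish and the dominant ratio remains.
- l'Hôpital's rule (0/0): viewed as a single quotient this runs to ∞/∞, not the 0/0 clash this candidate addresses; an at-infinity variant of the rule would resolve it, but comparing leading growth reads the answer without differentiating.
- conjugate multiplication: rationalization has no target — no divergent radical difference appears.
- dominant-term comparison: yes, a natural case for it.


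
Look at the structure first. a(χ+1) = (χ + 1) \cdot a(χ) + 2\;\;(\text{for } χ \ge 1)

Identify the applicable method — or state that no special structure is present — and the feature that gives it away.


Verdict: a summation factor — first-order, linear, moving coefficient χ + 1: the discrete analogue of an integrating factor handles it.


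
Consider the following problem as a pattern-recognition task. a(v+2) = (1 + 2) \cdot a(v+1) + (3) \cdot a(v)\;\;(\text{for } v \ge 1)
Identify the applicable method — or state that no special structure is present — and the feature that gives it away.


Verdict: the characteristic-root method — try a geometric ansatz r^v: constant coefficients turn the recurrence into one polynomial equation in r.


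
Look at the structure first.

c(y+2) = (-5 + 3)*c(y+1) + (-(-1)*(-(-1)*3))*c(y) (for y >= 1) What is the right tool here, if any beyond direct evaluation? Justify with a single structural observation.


Diagnosis: the characteristic-root method — linear, homogeneous, constant coefficients: solutions of the form r^y exist — find the roots of the characteristic polynomial.


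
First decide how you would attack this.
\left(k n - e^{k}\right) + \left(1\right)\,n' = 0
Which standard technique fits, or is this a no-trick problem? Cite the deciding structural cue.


Method: a linear integrating factor — arrange it as n' + k·n = (the forcing term) and the integrating factor does the rest.


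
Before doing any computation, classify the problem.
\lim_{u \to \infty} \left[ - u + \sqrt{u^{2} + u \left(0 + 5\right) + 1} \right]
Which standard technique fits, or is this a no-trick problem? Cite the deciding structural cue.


Verdict: conjugate multiplication — this difference gives up after one conjugate multiplication — the radical structure cancels against its conjugate.


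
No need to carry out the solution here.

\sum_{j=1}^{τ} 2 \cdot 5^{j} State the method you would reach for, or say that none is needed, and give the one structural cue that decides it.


Best approach: the geometric series formula — each summand is the previous one scaled by 5; that constant multiplier is itself the geometric structure.


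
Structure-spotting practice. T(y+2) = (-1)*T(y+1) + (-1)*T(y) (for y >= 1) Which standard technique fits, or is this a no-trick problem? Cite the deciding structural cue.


Technique: the characteristic-root method — constant coefficients and linearity mean the ansatz r^y reduces it to solving the characteristic polynomial.


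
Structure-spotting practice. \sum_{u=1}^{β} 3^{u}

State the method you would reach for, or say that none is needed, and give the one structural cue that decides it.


Best approach: the geometric series formula — the ratio of consecutive terms is the constant 3, independent of the index — a geometric sum.


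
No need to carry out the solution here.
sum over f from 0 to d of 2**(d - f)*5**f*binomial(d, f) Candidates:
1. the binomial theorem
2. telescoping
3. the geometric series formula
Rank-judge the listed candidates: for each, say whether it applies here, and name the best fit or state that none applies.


Method: the binomial theorem — binomial(d, f) weighting matched powers of 5 and 2 is the expanded form of (5 + 2)^d — fold it back up.
- the binomial theorem — applies; the problem has the shape this method handles.
- telescoping: in the displayed form, no term reappears at a neighboring index to cancel against.
- the geometric series formula: the ratio of consecutive terms depends on the index.


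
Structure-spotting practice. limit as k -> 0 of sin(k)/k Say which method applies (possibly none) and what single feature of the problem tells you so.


Best approach: l'Hôpital's rule (0/0) — the 0/0 form at 0 is the signature situation for l'Hôpital's rule. A first-order expansion at the point is an equally standard path; the rule packages it.


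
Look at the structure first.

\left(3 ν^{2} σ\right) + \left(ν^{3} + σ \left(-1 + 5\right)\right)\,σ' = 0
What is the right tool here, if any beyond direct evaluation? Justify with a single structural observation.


Technique: the exact-equation method — equality of cross partials is the green light — assemble the potential function term by term.


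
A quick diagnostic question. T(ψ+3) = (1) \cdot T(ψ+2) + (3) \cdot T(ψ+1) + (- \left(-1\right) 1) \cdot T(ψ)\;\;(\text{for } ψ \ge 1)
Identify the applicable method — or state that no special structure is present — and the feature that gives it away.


Method: the characteristic-root method — linear, homogeneous, constant coefficients: solutions of the form r^ψ exist — find the roots of the characteristic polynomial.


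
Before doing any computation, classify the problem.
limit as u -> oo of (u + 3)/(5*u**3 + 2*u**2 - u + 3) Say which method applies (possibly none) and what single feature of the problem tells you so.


Verdict: dominant-term comparison — growth-rate triage: the leading powers of u decide the limit, everything else is noise. l'Hôpital's at-infinity variant applies to the expression viewed as a single quotient; the leading-term comparison is the direct route.


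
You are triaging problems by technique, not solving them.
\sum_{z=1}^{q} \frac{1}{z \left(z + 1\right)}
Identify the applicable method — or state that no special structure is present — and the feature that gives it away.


Technique: telescoping — the summand \frac{1}{z \left(z + 1\right)} decomposes into fractions whose poles differ by an integer shift — the series collapses.


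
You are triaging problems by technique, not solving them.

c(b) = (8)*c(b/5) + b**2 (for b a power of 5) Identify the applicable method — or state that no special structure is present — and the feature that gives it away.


Technique: the master substitution — the recursive call is at index b/5 rather than a shift, a divide-and-conquer shape — substituting b = 5^m linearizes it.


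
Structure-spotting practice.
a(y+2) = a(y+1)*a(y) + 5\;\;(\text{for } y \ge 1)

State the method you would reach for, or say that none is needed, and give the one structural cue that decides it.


Best approach: no special technique — the new term depends nonlinearly on the old ones, which disqualifies every superposition-based technique.


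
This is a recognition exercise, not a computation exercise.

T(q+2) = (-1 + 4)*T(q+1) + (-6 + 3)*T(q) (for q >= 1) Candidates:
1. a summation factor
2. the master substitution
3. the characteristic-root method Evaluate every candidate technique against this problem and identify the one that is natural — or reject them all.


Best approach: the characteristic-root method — shift-invariance with fixed coefficients calls for exponential trials; the characteristic polynomial finds every r^q.
- a summation factor — the recurrence reaches back more than one step, outside the first-order family a summation factor normalizes.
- the master substitution — the recursion shifts the index rather than dividing it.
- the characteristic-root method: yes, a natural case for it.


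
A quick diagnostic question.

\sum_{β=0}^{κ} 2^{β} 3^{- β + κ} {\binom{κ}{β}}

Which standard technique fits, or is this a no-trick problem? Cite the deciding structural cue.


Diagnosis: the binomial theorem — terms weighting {\binom{κ}{β}} against matched powers of 2 and 3 reassemble into (2 + 3)^κ by the binomial theorem.


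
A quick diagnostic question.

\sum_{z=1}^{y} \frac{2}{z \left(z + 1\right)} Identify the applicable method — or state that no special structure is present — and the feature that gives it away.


Technique: telescoping — \frac{2}{z \left(z + 1\right)} hides a difference of shifted reciprocals — decompose it and the middle of the sum vanishes.


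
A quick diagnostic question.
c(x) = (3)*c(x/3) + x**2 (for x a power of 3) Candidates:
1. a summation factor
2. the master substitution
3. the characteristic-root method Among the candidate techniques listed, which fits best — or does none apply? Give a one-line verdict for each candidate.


Diagnosis: the master substitution — the call at x/3 makes this multiplicative recursion; the master-style substitution converts it to additive.
- a summation factor — a divided-index call is outside the fixed-shift first-order family a summation factor normalizes.
- the master substitution — a fit — the right tool for this form.
- the characteristic-root method: the recursion divides its index rather than shifting it — outside the constant-shift family the root method covers.


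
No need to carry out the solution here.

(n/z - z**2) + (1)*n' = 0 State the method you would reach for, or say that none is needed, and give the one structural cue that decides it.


Best approach: a linear integrating factor — linear in the unknown with genuine forcing: multiply through by the exponential of the integrated coefficient and the left side closes into one derivative.


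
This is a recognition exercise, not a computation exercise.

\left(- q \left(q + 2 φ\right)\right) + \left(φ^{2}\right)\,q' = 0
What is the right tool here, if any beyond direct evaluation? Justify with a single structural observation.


Best approach: the homogeneous substitution — solved for the derivative, the right side is unchanged under scaling φ and q together — it depends only on the ratio q/φ, so substitute a single ratio variable. A Bernoulli rewrite works here as the equation stands — the homogeneous substitution is the more immediate reading.


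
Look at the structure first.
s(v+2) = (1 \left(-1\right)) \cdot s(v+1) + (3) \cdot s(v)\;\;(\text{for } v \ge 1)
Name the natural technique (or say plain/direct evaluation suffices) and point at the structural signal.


Verdict: the characteristic-root method — this is the constant-coefficient homogeneous case — the whole solution in v reduces to a polynomial's roots.


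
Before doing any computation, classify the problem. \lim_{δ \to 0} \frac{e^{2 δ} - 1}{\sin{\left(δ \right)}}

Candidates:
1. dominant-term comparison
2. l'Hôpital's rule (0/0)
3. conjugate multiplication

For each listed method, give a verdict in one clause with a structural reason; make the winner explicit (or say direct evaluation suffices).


Verdict: l'Hôpital's rule (0/0) — numerator and denominator both vanish at 0 — a genuine 0/0 form, which is exactly when l'Hôpital applies. Expanding numerator and denominator to first order gives the same value — the rule automates exactly that.
- dominant-term comparison — no ranking of term growth rates resolves the limit here.
- l'Hôpital's rule (0/0): applies; the problem has the shape this method handles.
- conjugate multiplication: the conjugate move applies to radical differences, which this is not.


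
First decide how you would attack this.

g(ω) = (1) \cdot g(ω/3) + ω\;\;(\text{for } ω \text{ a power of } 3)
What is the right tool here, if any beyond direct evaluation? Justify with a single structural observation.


Verdict: the master substitution — the argument contracts 3-fold per step: reindex ω exponentially and solve the linear recurrence in the new index.


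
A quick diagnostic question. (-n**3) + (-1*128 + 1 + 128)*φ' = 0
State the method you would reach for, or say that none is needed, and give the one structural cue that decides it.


Technique: no special technique — with φ absent the equation is not coupled at all: direct integration in n.


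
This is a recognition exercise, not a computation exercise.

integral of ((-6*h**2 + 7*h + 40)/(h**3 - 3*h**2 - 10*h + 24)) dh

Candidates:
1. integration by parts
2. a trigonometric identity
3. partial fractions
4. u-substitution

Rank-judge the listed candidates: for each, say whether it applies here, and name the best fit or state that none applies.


Verdict: partial fractions — each factor of h**3 - 3*h**2 - 10*h + 24 owns one elementary piece of the integrand — separate them and integrate piecewise.
- integration by parts — no split into a nonconstant polynomial times one of the standard kernels — exp, sine, or cosine of a linear argument, or a logarithm — applies here.
- a trigonometric identity — with no trigonometric functions present, identity rewriting has no target.
- partial fractions: yes, a natural case for it.
- u-substitution: no subexpression of the integrand serves as a whole-integral substitution inner — individual terms may offer their own, but none carries its derivative as a factor of the full integrand; a working change of variable would have to be constructed from outside the expression.


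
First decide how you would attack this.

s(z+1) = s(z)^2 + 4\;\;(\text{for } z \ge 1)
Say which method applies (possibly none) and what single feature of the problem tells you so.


Method: no special technique — the new term depends nonlinearly on the old ones, which disqualifies every superposition-based technique.


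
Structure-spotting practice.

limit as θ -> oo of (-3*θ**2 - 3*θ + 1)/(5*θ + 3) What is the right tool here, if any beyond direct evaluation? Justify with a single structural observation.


Technique: dominant-term comparison — growth-rate triage: the leading powers of θ decide the limit, everything else is noise. l'Hôpital's at-infinity variant applies to the expression viewed as a single quotient; the leading-term comparison is the direct route.


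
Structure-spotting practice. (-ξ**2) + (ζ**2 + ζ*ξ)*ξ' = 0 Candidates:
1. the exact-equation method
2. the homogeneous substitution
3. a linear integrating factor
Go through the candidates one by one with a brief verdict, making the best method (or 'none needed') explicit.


Method: the homogeneous substitution — solved for the derivative, the right side is unchanged under scaling ζ and ξ together — it depends only on the ratio ξ/ζ, so substitute a single ratio variable. Suitably rearranged — at times with the variables' roles exchanged — this doubles as a Bernoulli equation; the homogeneous reading needs no such setup.
- the exact-equation method — no potential function has this form as its differential, as written.
- the homogeneous substitution — yes — fits the structure here.
- a linear integrating factor — a nonlinear term in the unknown puts this outside the integrating-factor template.


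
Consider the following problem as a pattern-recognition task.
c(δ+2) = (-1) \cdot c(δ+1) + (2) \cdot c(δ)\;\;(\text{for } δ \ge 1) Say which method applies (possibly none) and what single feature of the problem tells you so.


Method: the characteristic-root method — fixed numeric weights on consecutive terms and no forcing term added: the root method in its home territory.


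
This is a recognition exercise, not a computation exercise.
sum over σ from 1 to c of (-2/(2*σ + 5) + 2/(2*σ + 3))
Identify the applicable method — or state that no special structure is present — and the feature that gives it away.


Method: telescoping — each term adds 2/(2*σ + 3) and subtracts the same expression advanced one index; that subtracted piece cancels against the next term's added copy — only the boundary terms survive.


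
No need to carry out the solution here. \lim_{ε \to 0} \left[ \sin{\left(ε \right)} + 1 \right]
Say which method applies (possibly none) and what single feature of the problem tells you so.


Technique: no special technique — no vanishing denominator and no indeterminate clash at the point — evaluation is immediate.


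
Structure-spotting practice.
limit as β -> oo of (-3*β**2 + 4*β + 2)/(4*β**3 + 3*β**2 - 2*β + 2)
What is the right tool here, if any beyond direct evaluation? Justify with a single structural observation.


Technique: dominant-term comparison — divide through by the highest power of β; every lower-order term dies and the dominant terms decide the limit. Viewed as a single quotient this is an ∞/∞ form — an at-infinity application of l'Hôpital's rule would also resolve it; comparing leading growth reads the answer without differentiating.


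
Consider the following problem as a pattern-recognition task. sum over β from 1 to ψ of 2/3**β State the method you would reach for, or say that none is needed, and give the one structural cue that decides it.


Technique: the geometric series formula — consecutive terms stand in a fixed index-free ratio — the geometric sum formula closes it.


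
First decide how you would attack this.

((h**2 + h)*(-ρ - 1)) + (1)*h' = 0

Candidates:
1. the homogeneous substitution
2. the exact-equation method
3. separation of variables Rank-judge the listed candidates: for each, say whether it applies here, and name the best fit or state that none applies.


Best approach: separation of variables — solved for the derivative, the right side splits multiplicatively into a function of each variable alone — divide and integrate each side.
- the homogeneous substitution — rescaling both variables together changes the slope, so no ratio substitution collapses it.
- the exact-equation method: the mixed partial derivatives differ, so the left side is not a total differential.
- separation of variables — yes, a natural case for it.


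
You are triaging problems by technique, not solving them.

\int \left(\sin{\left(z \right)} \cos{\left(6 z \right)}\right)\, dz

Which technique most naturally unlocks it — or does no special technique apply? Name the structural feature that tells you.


Best approach: a trigonometric identity — two different frequencies multiply in \sin{\left(z \right)} \cos{\left(6 z \right)}; the product-to-sum formula separates them.


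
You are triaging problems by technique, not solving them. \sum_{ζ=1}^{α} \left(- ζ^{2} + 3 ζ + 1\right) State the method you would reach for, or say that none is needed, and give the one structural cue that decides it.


Method: no special technique — recognize the absence of structure: constant-multiple powers of ζ summed plainly, no special method required.


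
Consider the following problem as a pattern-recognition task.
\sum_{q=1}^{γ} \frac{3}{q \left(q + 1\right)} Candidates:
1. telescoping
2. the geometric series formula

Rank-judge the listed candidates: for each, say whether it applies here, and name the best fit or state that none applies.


Technique: telescoping — one partial-fraction pass turns \frac{3}{q \left(q + 1\right)} into a shifted difference, and shifted differences telescope.
- telescoping: a fit — the right tool for this form.
- the geometric series formula — there is no constant term-to-term ratio.


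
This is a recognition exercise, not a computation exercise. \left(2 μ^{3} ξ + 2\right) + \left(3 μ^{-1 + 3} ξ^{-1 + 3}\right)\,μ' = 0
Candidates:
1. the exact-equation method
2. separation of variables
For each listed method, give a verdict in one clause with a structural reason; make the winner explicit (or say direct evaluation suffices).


Method: the exact-equation method — the compatibility test passes: the μ-derivative of 2 μ^{3} ξ + 2 matches the ξ-derivative of 3 μ^{-1 + 3} ξ^{-1 + 3}, so integrate a potential.
- the exact-equation method: yes, a natural case for it.
- separation of variables: no algebra isolates the independent variable on one side and the unknown on the other.


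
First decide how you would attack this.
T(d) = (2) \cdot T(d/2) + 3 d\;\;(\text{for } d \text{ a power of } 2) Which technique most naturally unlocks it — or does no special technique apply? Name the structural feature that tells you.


Diagnosis: the master substitution — treat m = log base 2 of d as the new clock: one recursion step advances m by one while d scales by 2.


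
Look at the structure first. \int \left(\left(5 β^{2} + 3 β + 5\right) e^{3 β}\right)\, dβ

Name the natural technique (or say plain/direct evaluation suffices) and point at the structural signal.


Diagnosis: integration by parts — differentiate 5 β^{2} + 3 β + 5, integrate e^{3 β}: each pass lowers the polynomial degree, so parts terminates.


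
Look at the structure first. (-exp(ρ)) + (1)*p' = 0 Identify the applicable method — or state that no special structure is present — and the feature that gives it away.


Verdict: no special technique — solved for the derivative, p never appears on the right — this is a direct integration in ρ, not a differential-equations problem at heart.


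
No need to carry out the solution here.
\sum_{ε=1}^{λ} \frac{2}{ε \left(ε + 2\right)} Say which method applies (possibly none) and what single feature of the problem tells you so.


Method: telescoping — the denominator's roots in \frac{2}{ε \left(ε + 2\right)} sit an integer apart: decomposition produces a self-cancelling chain.


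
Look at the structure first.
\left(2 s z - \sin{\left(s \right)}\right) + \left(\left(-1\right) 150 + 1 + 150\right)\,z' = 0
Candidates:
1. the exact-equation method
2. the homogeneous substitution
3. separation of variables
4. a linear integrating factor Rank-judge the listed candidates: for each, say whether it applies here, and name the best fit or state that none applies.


Verdict: a linear integrating factor — arrange it as z' + 2 s·z = (the forcing term) and the integrating factor does the rest.
- the exact-equation method: the mixed-partials test fails on this split — it is not an exact differential as presented.
- the homogeneous substitution — the slope changes under joint rescaling, failing the degree-zero test.
- separation of variables: the two dependences are entangled, not a clean product of one-variable pieces.
- a linear integrating factor: a fit — the right tool for this form.


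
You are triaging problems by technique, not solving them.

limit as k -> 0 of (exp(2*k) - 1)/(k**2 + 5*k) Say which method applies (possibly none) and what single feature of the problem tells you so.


Diagnosis: l'Hôpital's rule (0/0) — the 0/0 form at 0 is the signature situation for l'Hôpital's rule. Known elementary limits would finish this too — the rule just bypasses the case analysis.


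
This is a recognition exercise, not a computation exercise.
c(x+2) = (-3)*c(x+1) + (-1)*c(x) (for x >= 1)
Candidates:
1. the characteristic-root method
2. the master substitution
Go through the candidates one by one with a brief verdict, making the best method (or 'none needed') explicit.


Verdict: the characteristic-root method — every coefficient is a fixed number and the forcing is zero — substitute r^x and read off the root equation.
- the characteristic-root method: yes — fits the structure here.
- the master substitution — the recursion steps by a constant offset, so exponential reindexing is pointless.


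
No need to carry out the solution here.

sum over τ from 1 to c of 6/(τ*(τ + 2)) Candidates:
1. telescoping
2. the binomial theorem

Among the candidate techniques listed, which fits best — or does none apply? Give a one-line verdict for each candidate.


Best approach: telescoping — 6/(τ*(τ + 2)) hides a difference of shifted reciprocals — decompose it and the middle of the sum vanishes.
- telescoping: yes — fits the structure here.
- the binomial theorem: there is no pair of bases whose matched powers would reassemble into a single binomial power.


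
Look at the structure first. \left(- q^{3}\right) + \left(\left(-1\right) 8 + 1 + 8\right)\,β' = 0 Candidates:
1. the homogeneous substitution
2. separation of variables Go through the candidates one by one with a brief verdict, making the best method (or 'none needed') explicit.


Verdict: no special technique — solved for the derivative, β never appears on the right — this is a direct integration in q, not a differential-equations problem at heart.
- the homogeneous substitution: the ratio of the variables does not determine the slope.
- separation of variables: with no unknown in the slope, separating variables is a formality — the equation integrates directly.


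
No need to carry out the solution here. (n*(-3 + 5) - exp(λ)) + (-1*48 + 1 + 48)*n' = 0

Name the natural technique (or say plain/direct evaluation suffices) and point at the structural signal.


Best approach: a linear integrating factor — n appears only to the first power with coefficient (-3 + 5) — the classic integrating-factor setup.


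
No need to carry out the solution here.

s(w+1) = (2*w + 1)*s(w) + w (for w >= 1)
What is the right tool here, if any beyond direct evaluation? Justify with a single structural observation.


Diagnosis: a summation factor — first-order, linear, moving coefficient 2*w + 1: the discrete analogue of an integrating factor handles it.


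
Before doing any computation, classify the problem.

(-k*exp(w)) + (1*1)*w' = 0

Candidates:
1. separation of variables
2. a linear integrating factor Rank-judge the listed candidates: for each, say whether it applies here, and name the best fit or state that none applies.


Technique: separation of variables — one side of the product carries the independent variable, the other the unknown — the textbook separation shape.
- separation of variables — a fit — the right tool for this form.
- a linear integrating factor: a nonlinear term in the unknown puts this outside the integrating-factor template.


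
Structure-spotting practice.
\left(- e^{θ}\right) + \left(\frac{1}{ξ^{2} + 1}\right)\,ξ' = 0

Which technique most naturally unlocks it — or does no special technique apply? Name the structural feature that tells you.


Method: separation of variables — solved for the derivative, the right side splits multiplicatively into a function of each variable alone — divide and integrate each side. The cross-partial test also passes here (vacuously, each side single-variable); the potential-function route would work, separation is simply more immediate.


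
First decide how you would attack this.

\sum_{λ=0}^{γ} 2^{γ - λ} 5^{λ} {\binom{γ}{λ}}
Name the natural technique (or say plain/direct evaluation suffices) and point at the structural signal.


Technique: the binomial theorem — the binomial coefficients weight matched powers of 5 and 2, which is exactly the expansion of a binomial power.
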